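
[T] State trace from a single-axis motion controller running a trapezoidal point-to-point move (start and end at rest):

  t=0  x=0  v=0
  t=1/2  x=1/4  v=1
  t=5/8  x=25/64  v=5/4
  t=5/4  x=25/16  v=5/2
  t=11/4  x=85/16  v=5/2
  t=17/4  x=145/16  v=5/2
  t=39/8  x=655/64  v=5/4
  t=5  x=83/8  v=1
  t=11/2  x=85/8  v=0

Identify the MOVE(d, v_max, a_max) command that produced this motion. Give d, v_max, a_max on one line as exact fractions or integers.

d=85/8 v_max=5/2 a_max=2

final state: t=11/2, x=85/8, v=0 → d = 85/8
a_max = (1−0)/(1/2−0) = 2
max v = 5/2 over t∈[5/4,17/4] → v_max = 5/2
check: 5/2·(5/4+3) = 85/8 ✓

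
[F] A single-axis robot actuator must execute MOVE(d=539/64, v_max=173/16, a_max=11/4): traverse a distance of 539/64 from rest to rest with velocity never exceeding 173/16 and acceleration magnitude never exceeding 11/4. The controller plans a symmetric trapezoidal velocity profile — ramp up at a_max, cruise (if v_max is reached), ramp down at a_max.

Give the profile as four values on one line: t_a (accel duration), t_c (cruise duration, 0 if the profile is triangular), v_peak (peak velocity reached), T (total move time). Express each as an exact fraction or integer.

t_a=7/4 t_c=0 v_peak=77/16 T=7/2

vₘ²/aₘ = (173/16)²/(11/4) = 29929/704
539/64 < 29929/704 → triangular
v_peak = √(539/64·11/4) = √(5929/256) = 77/16
t_a = (77/16)/(11/4) = 7/4; t_c = 0
T = 2·7/4 = 7/2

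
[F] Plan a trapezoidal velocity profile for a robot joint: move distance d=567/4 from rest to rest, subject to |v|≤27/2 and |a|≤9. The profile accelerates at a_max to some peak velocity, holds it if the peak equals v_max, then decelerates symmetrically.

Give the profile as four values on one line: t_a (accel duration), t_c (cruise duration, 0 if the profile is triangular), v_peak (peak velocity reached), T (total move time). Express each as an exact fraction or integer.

t_a=3/2 t_c=9 v_peak=27/2 T=12

v_max²/a_max = (27/2)²/9 = 81/4
567/4 ≥ 81/4 so v_max reached
t_a = (27/2)/9 = 3/2; v_peak = 27/2
d_cruise = 567/4 − 81/4 = 243/2; t_c = (243/2)/(27/2) = 9
T = 2·3/2 + 9 = 12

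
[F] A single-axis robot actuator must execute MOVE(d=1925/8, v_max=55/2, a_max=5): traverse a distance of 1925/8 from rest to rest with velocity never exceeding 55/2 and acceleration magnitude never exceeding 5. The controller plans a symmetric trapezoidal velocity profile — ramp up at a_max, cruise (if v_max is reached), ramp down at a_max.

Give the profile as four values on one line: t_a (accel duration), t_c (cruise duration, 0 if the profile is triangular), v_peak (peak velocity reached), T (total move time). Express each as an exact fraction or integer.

t_a=11/2 t_c=13/4 v_peak=55/2 T=57/4

(v_max)²/a_max = (55/2)²/5 = 605/4
1925/8 ≥ 605/4 ⇒ cruise phase
t_a = (55/2)/5 = 11/2; v_peak = 55/2
d_cruise = 1925/8 − 605/4 = 715/8; t_c = (715/8)/(55/2) = 13/4
T = 2·11/2 + 13/4 = 57/4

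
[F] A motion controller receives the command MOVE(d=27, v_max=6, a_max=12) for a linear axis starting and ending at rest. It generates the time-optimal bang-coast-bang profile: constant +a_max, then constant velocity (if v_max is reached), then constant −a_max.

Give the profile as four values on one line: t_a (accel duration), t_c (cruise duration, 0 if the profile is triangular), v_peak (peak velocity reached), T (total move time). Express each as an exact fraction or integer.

vₘ²/aₘ = 6²/12 = 3
27 ≥ 3 ⇒ cruise phase
t_a = 6/12 = 1/2; v_peak = 6
d_cruise = 27 − 3 = 24; t_c = 24/6 = 4
T = 2·1/2 + 4 = 5

t_a=1/2 t_c=4 v_peak=6 T=5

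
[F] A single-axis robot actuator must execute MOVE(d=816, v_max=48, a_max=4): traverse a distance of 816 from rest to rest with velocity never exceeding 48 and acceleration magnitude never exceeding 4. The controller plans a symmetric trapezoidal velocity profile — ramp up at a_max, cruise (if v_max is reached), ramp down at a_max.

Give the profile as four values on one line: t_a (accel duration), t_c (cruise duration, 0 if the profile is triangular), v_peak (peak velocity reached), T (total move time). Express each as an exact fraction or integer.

v_max²/a_max = 48²/4 = 576
816 ≥ 576 → trapezoidal
t_a = 48/4 = 12; v_peak = 48
d_cruise = 816 − 576 = 240; t_c = 240/48 = 5
T = 2·12 + 5 = 29

t_a=12 t_c=5 v_peak=48 T=29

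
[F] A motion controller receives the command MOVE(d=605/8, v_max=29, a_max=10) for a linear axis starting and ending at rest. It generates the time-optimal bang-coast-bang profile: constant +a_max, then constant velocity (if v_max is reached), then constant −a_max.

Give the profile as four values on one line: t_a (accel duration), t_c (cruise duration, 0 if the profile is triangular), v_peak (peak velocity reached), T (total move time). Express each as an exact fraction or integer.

t_a=11/4 t_c=0 v_peak=55/2 T=11/2

vₘ²/aₘ = 29²/10 = 841/10
605/8 < 841/10 so t_c = 0
v_peak = √(605/8·10) = √(3025/4) = 55/2
t_a = (55/2)/10 = 11/4; t_c = 0
T = 2·11/4 = 11/2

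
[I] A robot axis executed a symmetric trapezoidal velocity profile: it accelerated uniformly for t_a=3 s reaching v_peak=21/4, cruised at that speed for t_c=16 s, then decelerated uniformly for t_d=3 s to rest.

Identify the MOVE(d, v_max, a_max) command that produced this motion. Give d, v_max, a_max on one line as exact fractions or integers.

a_max = (21/4)/3 = 7/4
d_a = ½·21/4·3 = 63/8; d_c = 21/4·16 = 84
d = 2·63/8 + 84 = 399/4
t_c = 16 > 0 ⇒ limit active, v_max = 21/4

d=399/4 v_max=21/4 a_max=7/4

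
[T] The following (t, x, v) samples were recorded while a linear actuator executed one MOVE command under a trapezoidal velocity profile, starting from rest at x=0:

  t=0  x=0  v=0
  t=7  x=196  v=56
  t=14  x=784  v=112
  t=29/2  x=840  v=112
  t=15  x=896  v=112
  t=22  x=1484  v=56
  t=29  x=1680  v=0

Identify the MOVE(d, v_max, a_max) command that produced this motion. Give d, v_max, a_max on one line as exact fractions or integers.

d=1680 v_max=112 a_max=8

final state: t=29, x=1680, v=0 → d = 1680
a_max = (56−0)/(7−0) = 8
max v = 112 over t∈[14,15] → v_max = 112
check: 112·(14+1) = 1680 ✓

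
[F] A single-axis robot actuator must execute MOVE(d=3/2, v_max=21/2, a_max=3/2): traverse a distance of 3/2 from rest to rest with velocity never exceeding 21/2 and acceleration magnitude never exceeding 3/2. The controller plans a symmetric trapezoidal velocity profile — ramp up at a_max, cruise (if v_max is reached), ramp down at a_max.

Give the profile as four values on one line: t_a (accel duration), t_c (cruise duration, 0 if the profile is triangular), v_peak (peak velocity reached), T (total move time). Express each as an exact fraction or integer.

t_a=1 t_c=0 v_peak=3/2 T=2

vₘ²/aₘ = (21/2)²/(3/2) = 147/2
3/2 < 147/2 → triangular
v_peak = √(3/2·3/2) = √(9/4) = 3/2
t_a = (3/2)/(3/2) = 1; t_c = 0
T = 2·1 = 2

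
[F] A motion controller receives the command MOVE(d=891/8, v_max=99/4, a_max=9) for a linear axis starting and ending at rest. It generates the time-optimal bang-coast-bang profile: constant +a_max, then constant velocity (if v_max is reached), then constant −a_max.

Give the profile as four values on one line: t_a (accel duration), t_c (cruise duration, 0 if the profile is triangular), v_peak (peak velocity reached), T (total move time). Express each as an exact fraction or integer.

t_a=11/4 t_c=7/4 v_peak=99/4 T=29/4

vₘ²/aₘ = (99/4)²/9 = 1089/16
891/8 ≥ 1089/16 → trapezoidal
t_a = (99/4)/9 = 11/4; v_peak = 99/4
d_cruise = 891/8 − 1089/16 = 693/16; t_c = (693/16)/(99/4) = 7/4
T = 2·11/4 + 7/4 = 29/4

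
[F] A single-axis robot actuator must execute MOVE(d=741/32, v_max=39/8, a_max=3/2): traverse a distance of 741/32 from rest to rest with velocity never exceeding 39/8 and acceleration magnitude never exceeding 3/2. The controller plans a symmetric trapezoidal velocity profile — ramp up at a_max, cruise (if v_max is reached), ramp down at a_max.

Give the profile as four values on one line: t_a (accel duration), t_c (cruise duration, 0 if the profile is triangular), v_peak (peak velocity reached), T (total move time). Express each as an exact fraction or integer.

v_max²/a_max = (39/8)²/(3/2) = 507/32
741/32 ≥ 507/32 so v_max reached
t_a = (39/8)/(3/2) = 13/4; v_peak = 39/8
d_cruise = 741/32 − 507/32 = 117/16; t_c = (117/16)/(39/8) = 3/2
T = 2·13/4 + 3/2 = 8

t_a=13/4 t_c=3/2 v_peak=39/8 T=8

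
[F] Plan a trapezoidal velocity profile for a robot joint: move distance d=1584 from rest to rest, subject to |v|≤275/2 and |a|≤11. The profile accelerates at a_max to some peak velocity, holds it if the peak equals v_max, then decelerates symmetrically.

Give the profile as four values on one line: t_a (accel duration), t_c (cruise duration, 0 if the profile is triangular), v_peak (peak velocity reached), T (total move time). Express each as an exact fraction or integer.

(v_max)²/a_max = (275/2)²/11 = 6875/4
1584 < 6875/4 so t_c = 0
v_peak = √(1584·11) = √17424 = 132
t_a = 132/11 = 12; t_c = 0
T = 2·12 = 24

t_a=12 t_c=0 v_peak=132 T=24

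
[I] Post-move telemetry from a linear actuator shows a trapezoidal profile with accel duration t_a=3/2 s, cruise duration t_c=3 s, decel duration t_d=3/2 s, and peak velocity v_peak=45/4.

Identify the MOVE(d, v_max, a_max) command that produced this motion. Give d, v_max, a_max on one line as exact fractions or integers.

d=405/8 v_max=45/4 a_max=15/2

a_max = (45/4)/(3/2) = 15/2
d_a = ½·45/4·3/2 = 135/16; d_c = 45/4·3 = 135/4
d = 2·135/16 + 135/4 = 405/8
t_c = 3 > 0 → v_max = v_peak = 45/4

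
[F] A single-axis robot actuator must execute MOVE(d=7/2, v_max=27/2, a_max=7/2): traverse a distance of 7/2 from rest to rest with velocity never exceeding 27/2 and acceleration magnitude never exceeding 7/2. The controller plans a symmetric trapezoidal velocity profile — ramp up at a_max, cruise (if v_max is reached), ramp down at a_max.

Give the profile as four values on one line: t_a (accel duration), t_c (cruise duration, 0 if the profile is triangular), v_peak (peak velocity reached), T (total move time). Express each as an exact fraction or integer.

(v_max)²/a_max = (27/2)²/(7/2) = 729/14
7/2 < 729/14 → triangular
v_peak = √(7/2·7/2) = √(49/4) = 7/2
t_a = (7/2)/(7/2) = 1; t_c = 0
T = 2·1 = 2

t_a=1 t_c=0 v_peak=7/2 T=2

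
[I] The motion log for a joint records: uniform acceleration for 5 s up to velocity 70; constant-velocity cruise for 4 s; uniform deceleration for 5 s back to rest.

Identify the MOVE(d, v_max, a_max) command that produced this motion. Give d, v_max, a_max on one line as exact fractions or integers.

a_max = 70/5 = 14
d_a = ½·70·5 = 175; d_c = 70·4 = 280
d = 2·175 + 280 = 630
t_c = 4 > 0 → v_max = v_peak = 70

d=630 v_max=70 a_max=14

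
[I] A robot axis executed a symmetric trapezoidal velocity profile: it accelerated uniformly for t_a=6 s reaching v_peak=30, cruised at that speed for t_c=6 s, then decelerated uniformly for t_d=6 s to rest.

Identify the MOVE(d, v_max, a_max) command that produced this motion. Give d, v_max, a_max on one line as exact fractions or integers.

a_max = 30/6 = 5
d_a = ½·30·6 = 90; d_c = 30·6 = 180
d = 2·90 + 180 = 360
t_c = 6 > 0 → v_max = v_peak = 30

d=360 v_max=30 a_max=5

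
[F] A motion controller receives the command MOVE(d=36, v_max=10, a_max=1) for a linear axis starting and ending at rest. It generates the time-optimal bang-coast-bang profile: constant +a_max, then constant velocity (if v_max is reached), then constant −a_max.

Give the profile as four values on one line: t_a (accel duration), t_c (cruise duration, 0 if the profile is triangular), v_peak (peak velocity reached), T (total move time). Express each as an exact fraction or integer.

vₘ²/aₘ = 10²/1 = 100
36 < 100 so t_c = 0
v_peak = √(36·1) = √36 = 6
t_a = 6/1 = 6; t_c = 0
T = 2·6 = 12

t_a=6 t_c=0 v_peak=6 T=12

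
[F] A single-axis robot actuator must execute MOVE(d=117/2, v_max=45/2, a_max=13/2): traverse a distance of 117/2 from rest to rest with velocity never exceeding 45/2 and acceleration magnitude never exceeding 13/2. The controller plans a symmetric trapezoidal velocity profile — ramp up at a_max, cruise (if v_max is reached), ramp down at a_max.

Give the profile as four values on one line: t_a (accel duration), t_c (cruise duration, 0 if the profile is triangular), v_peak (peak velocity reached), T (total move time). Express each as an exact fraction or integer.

vₘ²/aₘ = (45/2)²/(13/2) = 2025/26
117/2 < 2025/26 ⇒ no cruise
v_peak = √(117/2·13/2) = √(1521/4) = 39/2
t_a = (39/2)/(13/2) = 3; t_c = 0
T = 2·3 = 6

t_a=3 t_c=0 v_peak=39/2 T=6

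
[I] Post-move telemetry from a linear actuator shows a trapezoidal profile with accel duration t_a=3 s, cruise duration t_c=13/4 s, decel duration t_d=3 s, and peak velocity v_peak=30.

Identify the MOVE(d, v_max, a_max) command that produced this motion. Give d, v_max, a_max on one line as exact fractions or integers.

a_max = 30/3 = 10
d_a = ½·30·3 = 45; d_c = 30·13/4 = 195/2
d = 2·45 + 195/2 = 375/2
t_c = 13/4 > 0 → v_max = v_peak = 30

d=375/2 v_max=30 a_max=10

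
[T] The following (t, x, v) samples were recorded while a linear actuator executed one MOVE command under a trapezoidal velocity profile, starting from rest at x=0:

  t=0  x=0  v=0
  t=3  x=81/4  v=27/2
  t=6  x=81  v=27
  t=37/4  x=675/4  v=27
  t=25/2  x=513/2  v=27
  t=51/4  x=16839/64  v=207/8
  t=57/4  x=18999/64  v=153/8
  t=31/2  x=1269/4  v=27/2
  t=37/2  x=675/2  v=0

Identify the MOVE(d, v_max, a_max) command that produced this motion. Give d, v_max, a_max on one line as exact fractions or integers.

final state: t=37/2, x=675/2, v=0 → d = 675/2
a_max = (27/2−0)/(3−0) = 9/2
max v = 27 over t∈[6,25/2] → v_max = 27
check: 27·(6+13/2) = 675/2 ✓

d=675/2 v_max=27 a_max=9/2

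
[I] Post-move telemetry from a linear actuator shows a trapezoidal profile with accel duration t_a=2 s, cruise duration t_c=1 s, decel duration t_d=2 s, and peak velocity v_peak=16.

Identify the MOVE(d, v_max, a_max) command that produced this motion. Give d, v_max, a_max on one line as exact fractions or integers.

a_max = 16/2 = 8
d_a = ½·16·2 = 16; d_c = 16·1 = 16
d = 2·16 + 16 = 48
t_c = 1 > 0 so v_max = 16

d=48 v_max=16 a_max=8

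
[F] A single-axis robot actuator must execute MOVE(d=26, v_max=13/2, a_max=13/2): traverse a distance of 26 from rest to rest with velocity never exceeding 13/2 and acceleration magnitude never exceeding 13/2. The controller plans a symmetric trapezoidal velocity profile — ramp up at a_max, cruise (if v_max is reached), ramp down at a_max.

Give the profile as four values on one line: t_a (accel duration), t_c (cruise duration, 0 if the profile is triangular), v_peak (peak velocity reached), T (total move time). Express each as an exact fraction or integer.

vₘ²/aₘ = (13/2)²/(13/2) = 13/2
26 ≥ 13/2 ⇒ cruise phase
t_a = (13/2)/(13/2) = 1; v_peak = 13/2
d_cruise = 26 − 13/2 = 39/2; t_c = (39/2)/(13/2) = 3
T = 2·1 + 3 = 5

t_a=1 t_c=3 v_peak=13/2 T=5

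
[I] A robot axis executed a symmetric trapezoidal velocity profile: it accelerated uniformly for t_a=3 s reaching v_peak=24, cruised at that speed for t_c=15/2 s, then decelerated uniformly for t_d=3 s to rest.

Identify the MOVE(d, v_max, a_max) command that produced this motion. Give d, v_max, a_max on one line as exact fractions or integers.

d=252 v_max=24 a_max=8

a_max = 24/3 = 8
d_a = ½·24·3 = 36; d_c = 24·15/2 = 180
d = 2·36 + 180 = 252
t_c = 15/2 > 0 → v_max = v_peak = 24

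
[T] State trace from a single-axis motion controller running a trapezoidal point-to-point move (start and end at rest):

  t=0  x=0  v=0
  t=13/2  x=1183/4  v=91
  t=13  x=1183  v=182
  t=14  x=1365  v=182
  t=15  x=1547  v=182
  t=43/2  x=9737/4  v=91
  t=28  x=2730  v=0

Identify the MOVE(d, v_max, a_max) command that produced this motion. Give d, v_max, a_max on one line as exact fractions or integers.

final state: t=28, x=2730, v=0 → d = 2730
a_max = (91−0)/(13/2−0) = 14
max v = 182 over t∈[13,15] → v_max = 182
check: 182·(13+2) = 2730 ✓

d=2730 v_max=182 a_max=14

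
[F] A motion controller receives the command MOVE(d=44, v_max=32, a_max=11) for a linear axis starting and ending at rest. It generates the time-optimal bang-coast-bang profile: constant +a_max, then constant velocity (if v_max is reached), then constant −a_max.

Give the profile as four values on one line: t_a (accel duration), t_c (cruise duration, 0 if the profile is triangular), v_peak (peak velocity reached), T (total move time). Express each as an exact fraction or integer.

t_a=2 t_c=0 v_peak=22 T=4

vₘ²/aₘ = 32²/11 = 1024/11
44 < 1024/11 → triangular
v_peak = √(44·11) = √484 = 22
t_a = 22/11 = 2; t_c = 0
T = 2·2 = 4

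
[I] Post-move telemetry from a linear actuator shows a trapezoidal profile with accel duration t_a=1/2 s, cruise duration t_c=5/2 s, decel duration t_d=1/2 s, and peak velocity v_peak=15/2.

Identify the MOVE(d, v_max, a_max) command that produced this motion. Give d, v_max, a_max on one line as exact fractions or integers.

a_max = (15/2)/(1/2) = 15
d_a = ½·15/2·1/2 = 15/8; d_c = 15/2·5/2 = 75/4
d = 2·15/8 + 75/4 = 45/2
t_c = 5/2 > 0 → v_max = v_peak = 15/2

d=45/2 v_max=15/2 a_max=15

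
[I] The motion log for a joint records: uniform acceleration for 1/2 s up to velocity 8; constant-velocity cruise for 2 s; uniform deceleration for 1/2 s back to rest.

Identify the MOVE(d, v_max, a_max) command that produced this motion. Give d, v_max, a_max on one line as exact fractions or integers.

a_max = 8/(1/2) = 16
d_a = ½·8·1/2 = 2; d_c = 8·2 = 16
d = 2·2 + 16 = 20
t_c = 2 > 0 → v_max = v_peak = 8

d=20 v_max=8 a_max=16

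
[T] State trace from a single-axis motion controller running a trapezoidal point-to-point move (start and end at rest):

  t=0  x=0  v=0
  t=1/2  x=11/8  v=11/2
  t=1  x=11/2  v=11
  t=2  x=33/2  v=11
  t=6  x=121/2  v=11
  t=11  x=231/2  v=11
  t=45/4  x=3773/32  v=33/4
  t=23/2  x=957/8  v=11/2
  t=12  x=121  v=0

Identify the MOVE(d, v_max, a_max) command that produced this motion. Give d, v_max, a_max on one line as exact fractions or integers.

d=121 v_max=11 a_max=11

final state: t=12, x=121, v=0 → d = 121
a_max = (11/2−0)/(1/2−0) = 11
max v = 11 over t∈[1,11] → v_max = 11
check: 11·(1+10) = 121 ✓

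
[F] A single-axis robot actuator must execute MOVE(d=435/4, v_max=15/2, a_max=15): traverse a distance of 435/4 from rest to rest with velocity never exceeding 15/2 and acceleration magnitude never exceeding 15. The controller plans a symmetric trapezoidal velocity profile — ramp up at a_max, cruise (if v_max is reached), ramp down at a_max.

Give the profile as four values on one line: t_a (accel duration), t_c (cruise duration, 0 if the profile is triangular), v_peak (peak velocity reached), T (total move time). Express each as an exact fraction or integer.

t_a=1/2 t_c=14 v_peak=15/2 T=15

(v_max)²/a_max = (15/2)²/15 = 15/4
435/4 ≥ 15/4 so v_max reached
t_a = (15/2)/15 = 1/2; v_peak = 15/2
d_cruise = 435/4 − 15/4 = 105; t_c = 105/(15/2) = 14
T = 2·1/2 + 14 = 15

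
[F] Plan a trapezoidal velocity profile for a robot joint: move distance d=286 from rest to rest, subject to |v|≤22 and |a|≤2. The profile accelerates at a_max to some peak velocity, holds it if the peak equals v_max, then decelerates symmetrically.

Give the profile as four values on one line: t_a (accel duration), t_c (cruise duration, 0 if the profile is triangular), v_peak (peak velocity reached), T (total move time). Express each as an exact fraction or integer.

t_a=11 t_c=2 v_peak=22 T=24

(v_max)²/a_max = 22²/2 = 242
286 ≥ 242 so v_max reached
t_a = 22/2 = 11; v_peak = 22
d_cruise = 286 − 242 = 44; t_c = 44/22 = 2
T = 2·11 + 2 = 24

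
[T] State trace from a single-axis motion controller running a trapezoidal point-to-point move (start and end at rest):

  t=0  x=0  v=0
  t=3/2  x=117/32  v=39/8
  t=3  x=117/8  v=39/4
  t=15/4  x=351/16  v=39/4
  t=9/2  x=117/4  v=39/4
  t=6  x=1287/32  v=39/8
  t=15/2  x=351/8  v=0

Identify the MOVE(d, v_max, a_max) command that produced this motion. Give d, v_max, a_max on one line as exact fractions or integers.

d=351/8 v_max=39/4 a_max=13/4

final state: t=15/2, x=351/8, v=0 → d = 351/8
a_max = (39/8−0)/(3/2−0) = 13/4
max v = 39/4 over t∈[3,9/2] → v_max = 39/4
check: 39/4·(3+3/2) = 351/8 ✓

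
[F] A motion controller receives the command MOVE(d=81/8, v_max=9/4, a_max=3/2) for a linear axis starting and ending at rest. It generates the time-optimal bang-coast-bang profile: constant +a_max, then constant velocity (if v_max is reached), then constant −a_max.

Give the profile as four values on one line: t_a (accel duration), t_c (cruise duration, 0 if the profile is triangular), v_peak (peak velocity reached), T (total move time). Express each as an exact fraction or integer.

v_max²/a_max = (9/4)²/(3/2) = 27/8
81/8 ≥ 27/8 so v_max reached
t_a = (9/4)/(3/2) = 3/2; v_peak = 9/4
d_cruise = 81/8 − 27/8 = 27/4; t_c = (27/4)/(9/4) = 3
T = 2·3/2 + 3 = 6

t_a=3/2 t_c=3 v_peak=9/4 T=6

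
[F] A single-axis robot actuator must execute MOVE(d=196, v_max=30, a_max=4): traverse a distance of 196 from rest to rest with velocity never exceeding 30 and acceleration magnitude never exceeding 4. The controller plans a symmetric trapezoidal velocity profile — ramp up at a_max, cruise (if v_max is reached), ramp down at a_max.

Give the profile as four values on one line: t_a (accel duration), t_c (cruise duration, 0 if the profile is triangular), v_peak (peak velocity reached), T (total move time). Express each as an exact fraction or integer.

vₘ²/aₘ = 30²/4 = 225
196 < 225 so t_c = 0
v_peak = √(196·4) = √784 = 28
t_a = 28/4 = 7; t_c = 0
T = 2·7 = 14

t_a=7 t_c=0 v_peak=28 T=14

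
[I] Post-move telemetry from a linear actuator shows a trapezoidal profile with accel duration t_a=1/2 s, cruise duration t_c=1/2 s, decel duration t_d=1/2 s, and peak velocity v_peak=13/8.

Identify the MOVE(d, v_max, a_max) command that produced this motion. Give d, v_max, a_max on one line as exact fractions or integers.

a_max = (13/8)/(1/2) = 13/4
d_a = ½·13/8·1/2 = 13/32; d_c = 13/8·1/2 = 13/16
d = 2·13/32 + 13/16 = 13/8
t_c = 1/2 > 0 ⇒ limit active, v_max = 13/8

d=13/8 v_max=13/8 a_max=13/4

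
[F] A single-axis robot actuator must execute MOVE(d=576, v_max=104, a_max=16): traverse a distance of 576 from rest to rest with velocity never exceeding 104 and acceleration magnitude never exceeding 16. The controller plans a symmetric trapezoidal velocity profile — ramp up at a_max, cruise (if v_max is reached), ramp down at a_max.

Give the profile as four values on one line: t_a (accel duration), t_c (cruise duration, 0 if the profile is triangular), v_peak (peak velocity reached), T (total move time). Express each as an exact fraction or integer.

(v_max)²/a_max = 104²/16 = 676
576 < 676 → triangular
v_peak = √(576·16) = √9216 = 96
t_a = 96/16 = 6; t_c = 0
T = 2·6 = 12

t_a=6 t_c=0 v_peak=96 T=12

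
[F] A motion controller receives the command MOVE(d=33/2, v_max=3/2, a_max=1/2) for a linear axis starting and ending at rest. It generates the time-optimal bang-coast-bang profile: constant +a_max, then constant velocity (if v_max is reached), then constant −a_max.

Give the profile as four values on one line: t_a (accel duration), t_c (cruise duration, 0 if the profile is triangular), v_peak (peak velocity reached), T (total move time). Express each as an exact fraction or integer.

t_a=3 t_c=8 v_peak=3/2 T=14

vₘ²/aₘ = (3/2)²/(1/2) = 9/2
33/2 ≥ 9/2 ⇒ cruise phase
t_a = (3/2)/(1/2) = 3; v_peak = 3/2
d_cruise = 33/2 − 9/2 = 12; t_c = 12/(3/2) = 8
T = 2·3 + 8 = 14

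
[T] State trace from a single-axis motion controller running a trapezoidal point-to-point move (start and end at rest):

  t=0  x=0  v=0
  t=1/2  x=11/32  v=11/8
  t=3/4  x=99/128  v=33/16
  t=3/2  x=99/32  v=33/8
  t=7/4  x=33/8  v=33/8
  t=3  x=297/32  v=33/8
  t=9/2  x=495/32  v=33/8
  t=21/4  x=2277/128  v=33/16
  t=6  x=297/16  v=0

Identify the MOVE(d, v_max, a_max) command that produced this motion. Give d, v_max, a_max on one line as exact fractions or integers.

final state: t=6, x=297/16, v=0 → d = 297/16
a_max = (11/8−0)/(1/2−0) = 11/4
max v = 33/8 over t∈[3/2,9/2] → v_max = 33/8
check: 33/8·(3/2+3) = 297/16 ✓

d=297/16 v_max=33/8 a_max=11/4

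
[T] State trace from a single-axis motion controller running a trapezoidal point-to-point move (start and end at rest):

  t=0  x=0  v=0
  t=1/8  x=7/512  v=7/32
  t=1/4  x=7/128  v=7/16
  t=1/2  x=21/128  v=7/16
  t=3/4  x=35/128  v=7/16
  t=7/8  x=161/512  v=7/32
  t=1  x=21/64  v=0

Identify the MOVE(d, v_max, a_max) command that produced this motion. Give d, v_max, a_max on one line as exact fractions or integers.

final state: t=1, x=21/64, v=0 → d = 21/64
a_max = (7/32−0)/(1/8−0) = 7/4
max v = 7/16 over t∈[1/4,3/4] → v_max = 7/16
check: 7/16·(1/4+1/2) = 21/64 ✓

d=21/64 v_max=7/16 a_max=7/4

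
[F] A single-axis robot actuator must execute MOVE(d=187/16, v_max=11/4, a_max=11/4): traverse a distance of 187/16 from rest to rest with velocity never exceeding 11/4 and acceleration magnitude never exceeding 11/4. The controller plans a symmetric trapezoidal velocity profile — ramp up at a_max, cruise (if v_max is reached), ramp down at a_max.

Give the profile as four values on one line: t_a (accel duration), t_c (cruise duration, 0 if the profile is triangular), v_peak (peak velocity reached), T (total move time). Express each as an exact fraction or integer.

(v_max)²/a_max = (11/4)²/(11/4) = 11/4
187/16 ≥ 11/4 so v_max reached
t_a = (11/4)/(11/4) = 1; v_peak = 11/4
d_cruise = 187/16 − 11/4 = 143/16; t_c = (143/16)/(11/4) = 13/4
T = 2·1 + 13/4 = 21/4

t_a=1 t_c=13/4 v_peak=11/4 T=21/4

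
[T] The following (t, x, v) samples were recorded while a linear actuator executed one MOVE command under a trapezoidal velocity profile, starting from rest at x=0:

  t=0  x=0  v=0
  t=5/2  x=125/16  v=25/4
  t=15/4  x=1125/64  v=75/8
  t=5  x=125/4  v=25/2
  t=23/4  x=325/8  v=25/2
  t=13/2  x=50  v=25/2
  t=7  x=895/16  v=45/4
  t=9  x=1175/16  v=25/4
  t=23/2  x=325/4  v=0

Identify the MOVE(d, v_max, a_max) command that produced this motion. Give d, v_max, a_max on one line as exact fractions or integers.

final state: t=23/2, x=325/4, v=0 → d = 325/4
a_max = (25/4−0)/(5/2−0) = 5/2
max v = 25/2 over t∈[5,13/2] → v_max = 25/2
check: 25/2·(5+3/2) = 325/4 ✓

d=325/4 v_max=25/2 a_max=5/2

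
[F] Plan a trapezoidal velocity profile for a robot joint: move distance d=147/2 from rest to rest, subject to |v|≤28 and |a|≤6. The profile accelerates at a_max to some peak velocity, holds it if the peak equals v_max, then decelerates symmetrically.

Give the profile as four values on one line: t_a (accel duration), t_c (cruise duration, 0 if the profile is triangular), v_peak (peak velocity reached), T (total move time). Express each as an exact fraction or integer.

vₘ²/aₘ = 28²/6 = 392/3
147/2 < 392/3 ⇒ no cruise
v_peak = √(147/2·6) = √441 = 21
t_a = 21/6 = 7/2; t_c = 0
T = 2·7/2 = 7

t_a=7/2 t_c=0 v_peak=21 T=7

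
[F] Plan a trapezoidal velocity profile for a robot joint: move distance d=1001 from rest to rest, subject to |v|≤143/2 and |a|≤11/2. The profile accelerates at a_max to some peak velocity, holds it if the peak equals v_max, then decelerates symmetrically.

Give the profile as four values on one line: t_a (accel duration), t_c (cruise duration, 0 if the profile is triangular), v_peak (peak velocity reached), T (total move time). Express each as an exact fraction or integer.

t_a=13 t_c=1 v_peak=143/2 T=27

vₘ²/aₘ = (143/2)²/(11/2) = 1859/2
1001 ≥ 1859/2 so v_max reached
t_a = (143/2)/(11/2) = 13; v_peak = 143/2
d_cruise = 1001 − 1859/2 = 143/2; t_c = (143/2)/(143/2) = 1
T = 2·13 + 1 = 27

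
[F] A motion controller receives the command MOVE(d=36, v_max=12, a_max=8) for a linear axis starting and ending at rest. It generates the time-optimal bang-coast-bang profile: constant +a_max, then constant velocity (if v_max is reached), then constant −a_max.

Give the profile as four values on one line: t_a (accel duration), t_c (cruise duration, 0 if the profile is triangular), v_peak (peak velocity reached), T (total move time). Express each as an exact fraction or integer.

t_a=3/2 t_c=3/2 v_peak=12 T=9/2

(v_max)²/a_max = 12²/8 = 18
36 ≥ 18 so v_max reached
t_a = 12/8 = 3/2; v_peak = 12
d_cruise = 36 − 18 = 18; t_c = 18/12 = 3/2
T = 2·3/2 + 3/2 = 9/2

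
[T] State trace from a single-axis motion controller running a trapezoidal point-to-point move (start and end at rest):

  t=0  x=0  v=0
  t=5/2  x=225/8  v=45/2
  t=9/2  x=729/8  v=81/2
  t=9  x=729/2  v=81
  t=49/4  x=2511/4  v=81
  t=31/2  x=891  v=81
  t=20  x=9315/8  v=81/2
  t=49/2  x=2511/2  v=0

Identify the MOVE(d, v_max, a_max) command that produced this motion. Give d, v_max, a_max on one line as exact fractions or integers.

final state: t=49/2, x=2511/2, v=0 → d = 2511/2
a_max = (45/2−0)/(5/2−0) = 9
max v = 81 over t∈[9,31/2] → v_max = 81
check: 81·(9+13/2) = 2511/2 ✓

d=2511/2 v_max=81 a_max=9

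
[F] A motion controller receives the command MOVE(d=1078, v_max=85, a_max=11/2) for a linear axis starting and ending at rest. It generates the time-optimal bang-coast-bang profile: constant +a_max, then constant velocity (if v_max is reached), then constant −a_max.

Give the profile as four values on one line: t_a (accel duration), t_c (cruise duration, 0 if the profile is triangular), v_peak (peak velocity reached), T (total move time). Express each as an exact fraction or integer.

t_a=14 t_c=0 v_peak=77 T=28

vₘ²/aₘ = 85²/(11/2) = 14450/11
1078 < 14450/11 so t_c = 0
v_peak = √(1078·11/2) = √5929 = 77
t_a = 77/(11/2) = 14; t_c = 0
T = 2·14 = 28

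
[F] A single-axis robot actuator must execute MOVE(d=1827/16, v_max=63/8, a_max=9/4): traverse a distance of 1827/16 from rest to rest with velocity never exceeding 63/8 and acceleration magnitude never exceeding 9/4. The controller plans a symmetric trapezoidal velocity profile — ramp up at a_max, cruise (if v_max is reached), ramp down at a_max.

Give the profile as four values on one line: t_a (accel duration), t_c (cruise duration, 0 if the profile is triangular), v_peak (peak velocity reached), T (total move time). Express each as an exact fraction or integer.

t_a=7/2 t_c=11 v_peak=63/8 T=18

v_max²/a_max = (63/8)²/(9/4) = 441/16
1827/16 ≥ 441/16 → trapezoidal
t_a = (63/8)/(9/4) = 7/2; v_peak = 63/8
d_cruise = 1827/16 − 441/16 = 693/8; t_c = (693/8)/(63/8) = 11
T = 2·7/2 + 11 = 18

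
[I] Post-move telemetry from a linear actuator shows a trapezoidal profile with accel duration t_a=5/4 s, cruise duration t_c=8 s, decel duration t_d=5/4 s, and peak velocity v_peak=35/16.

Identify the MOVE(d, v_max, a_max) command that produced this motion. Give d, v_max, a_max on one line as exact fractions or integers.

a_max = (35/16)/(5/4) = 7/4
d_a = ½·35/16·5/4 = 175/128; d_c = 35/16·8 = 35/2
d = 2·175/128 + 35/2 = 1295/64
t_c = 8 > 0 → v_max = v_peak = 35/16

d=1295/64 v_max=35/16 a_max=7/4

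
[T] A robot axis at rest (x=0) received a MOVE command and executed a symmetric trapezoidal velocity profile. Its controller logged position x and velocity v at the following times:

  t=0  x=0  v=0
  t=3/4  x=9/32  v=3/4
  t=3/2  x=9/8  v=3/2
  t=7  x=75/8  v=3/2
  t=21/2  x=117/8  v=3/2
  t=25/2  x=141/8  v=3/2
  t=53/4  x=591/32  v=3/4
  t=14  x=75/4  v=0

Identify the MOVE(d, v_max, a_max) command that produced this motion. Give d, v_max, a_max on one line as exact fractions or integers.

final state: t=14, x=75/4, v=0 → d = 75/4
a_max = (3/4−0)/(3/4−0) = 1
max v = 3/2 over t∈[3/2,25/2] → v_max = 3/2
check: 3/2·(3/2+11) = 75/4 ✓

d=75/4 v_max=3/2 a_max=1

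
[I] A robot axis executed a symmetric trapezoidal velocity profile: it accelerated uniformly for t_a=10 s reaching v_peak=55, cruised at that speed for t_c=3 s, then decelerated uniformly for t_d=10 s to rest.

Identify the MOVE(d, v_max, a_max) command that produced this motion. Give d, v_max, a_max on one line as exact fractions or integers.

a_max = 55/10 = 11/2
d_a = ½·55·10 = 275; d_c = 55·3 = 165
d = 2·275 + 165 = 715
t_c = 3 > 0 so v_max = 55

d=715 v_max=55 a_max=11/2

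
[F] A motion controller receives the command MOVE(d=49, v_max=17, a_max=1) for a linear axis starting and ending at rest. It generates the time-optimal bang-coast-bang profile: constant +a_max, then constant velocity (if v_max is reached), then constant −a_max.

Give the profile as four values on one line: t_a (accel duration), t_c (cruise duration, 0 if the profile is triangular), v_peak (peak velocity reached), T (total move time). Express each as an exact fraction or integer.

t_a=7 t_c=0 v_peak=7 T=14

vₘ²/aₘ = 17²/1 = 289
49 < 289 so t_c = 0
v_peak = √(49·1) = √49 = 7
t_a = 7/1 = 7; t_c = 0
T = 2·7 = 14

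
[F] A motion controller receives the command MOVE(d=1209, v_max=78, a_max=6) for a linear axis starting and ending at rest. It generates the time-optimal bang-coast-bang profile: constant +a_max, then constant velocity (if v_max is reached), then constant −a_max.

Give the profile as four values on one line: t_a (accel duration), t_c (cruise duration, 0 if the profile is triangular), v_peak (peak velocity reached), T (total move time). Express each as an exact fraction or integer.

t_a=13 t_c=5/2 v_peak=78 T=57/2

vₘ²/aₘ = 78²/6 = 1014
1209 ≥ 1014 so v_max reached
t_a = 78/6 = 13; v_peak = 78
d_cruise = 1209 − 1014 = 195; t_c = 195/78 = 5/2
T = 2·13 + 5/2 = 57/2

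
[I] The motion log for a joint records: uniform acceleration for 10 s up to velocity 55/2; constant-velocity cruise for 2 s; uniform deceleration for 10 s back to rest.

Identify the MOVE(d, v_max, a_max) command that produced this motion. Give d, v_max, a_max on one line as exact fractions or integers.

a_max = (55/2)/10 = 11/4
d_a = ½·55/2·10 = 275/2; d_c = 55/2·2 = 55
d = 2·275/2 + 55 = 330
t_c = 2 > 0 → v_max = v_peak = 55/2

d=330 v_max=55/2 a_max=11/4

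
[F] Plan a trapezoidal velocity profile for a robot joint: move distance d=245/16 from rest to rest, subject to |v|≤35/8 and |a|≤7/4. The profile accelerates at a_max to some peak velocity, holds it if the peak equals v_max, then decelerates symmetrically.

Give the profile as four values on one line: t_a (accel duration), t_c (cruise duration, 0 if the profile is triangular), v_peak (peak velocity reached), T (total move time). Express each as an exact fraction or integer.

t_a=5/2 t_c=1 v_peak=35/8 T=6

v_max²/a_max = (35/8)²/(7/4) = 175/16
245/16 ≥ 175/16 so v_max reached
t_a = (35/8)/(7/4) = 5/2; v_peak = 35/8
d_cruise = 245/16 − 175/16 = 35/8; t_c = (35/8)/(35/8) = 1
T = 2·5/2 + 1 = 6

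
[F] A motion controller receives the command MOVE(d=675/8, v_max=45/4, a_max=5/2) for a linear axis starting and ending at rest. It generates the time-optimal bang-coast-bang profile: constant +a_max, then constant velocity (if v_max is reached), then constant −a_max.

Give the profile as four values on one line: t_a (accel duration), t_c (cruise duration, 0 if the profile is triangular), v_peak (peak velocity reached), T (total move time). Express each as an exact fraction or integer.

(v_max)²/a_max = (45/4)²/(5/2) = 405/8
675/8 ≥ 405/8 ⇒ cruise phase
t_a = (45/4)/(5/2) = 9/2; v_peak = 45/4
d_cruise = 675/8 − 405/8 = 135/4; t_c = (135/4)/(45/4) = 3
T = 2·9/2 + 3 = 12

t_a=9/2 t_c=3 v_peak=45/4 T=12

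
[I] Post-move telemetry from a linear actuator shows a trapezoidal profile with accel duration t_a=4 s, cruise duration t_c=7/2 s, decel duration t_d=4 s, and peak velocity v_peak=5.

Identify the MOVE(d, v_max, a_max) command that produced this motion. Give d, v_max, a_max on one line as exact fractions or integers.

d=75/2 v_max=5 a_max=5/4

a_max = 5/4
d_a = ½·5·4 = 10; d_c = 5·7/2 = 35/2
d = 2·10 + 35/2 = 75/2
t_c = 7/2 > 0 → v_max = v_peak = 5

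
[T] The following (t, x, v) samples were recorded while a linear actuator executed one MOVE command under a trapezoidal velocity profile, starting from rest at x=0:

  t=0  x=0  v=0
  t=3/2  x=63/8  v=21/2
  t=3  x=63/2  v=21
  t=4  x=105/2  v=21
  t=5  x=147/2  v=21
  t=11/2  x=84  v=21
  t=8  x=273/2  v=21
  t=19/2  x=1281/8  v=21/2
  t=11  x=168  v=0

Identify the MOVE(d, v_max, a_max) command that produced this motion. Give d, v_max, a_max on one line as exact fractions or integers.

d=168 v_max=21 a_max=7

final state: t=11, x=168, v=0 → d = 168
a_max = (21/2−0)/(3/2−0) = 7
max v = 21 over t∈[3,8] → v_max = 21
check: 21·(3+5) = 168 ✓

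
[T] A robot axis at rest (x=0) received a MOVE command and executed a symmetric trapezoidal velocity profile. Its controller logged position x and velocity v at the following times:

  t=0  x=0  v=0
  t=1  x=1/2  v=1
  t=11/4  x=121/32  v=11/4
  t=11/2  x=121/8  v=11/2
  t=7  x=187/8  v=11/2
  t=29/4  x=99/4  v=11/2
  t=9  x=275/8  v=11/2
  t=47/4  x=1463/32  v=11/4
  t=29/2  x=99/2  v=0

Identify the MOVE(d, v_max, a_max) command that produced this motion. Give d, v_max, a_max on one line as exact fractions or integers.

final state: t=29/2, x=99/2, v=0 → d = 99/2
a_max = (1−0)/(1−0) = 1
max v = 11/2 over t∈[11/2,9] → v_max = 11/2
check: 11/2·(11/2+7/2) = 99/2 ✓

d=99/2 v_max=11/2 a_max=1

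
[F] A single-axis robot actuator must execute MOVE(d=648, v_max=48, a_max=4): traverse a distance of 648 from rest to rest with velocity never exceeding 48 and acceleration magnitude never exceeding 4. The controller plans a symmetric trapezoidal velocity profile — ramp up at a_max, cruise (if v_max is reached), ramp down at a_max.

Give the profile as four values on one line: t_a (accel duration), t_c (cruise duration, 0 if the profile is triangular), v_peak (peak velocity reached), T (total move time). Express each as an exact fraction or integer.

v_max²/a_max = 48²/4 = 576
648 ≥ 576 so v_max reached
t_a = 48/4 = 12; v_peak = 48
d_cruise = 648 − 576 = 72; t_c = 72/48 = 3/2
T = 2·12 + 3/2 = 51/2

t_a=12 t_c=3/2 v_peak=48 T=51/2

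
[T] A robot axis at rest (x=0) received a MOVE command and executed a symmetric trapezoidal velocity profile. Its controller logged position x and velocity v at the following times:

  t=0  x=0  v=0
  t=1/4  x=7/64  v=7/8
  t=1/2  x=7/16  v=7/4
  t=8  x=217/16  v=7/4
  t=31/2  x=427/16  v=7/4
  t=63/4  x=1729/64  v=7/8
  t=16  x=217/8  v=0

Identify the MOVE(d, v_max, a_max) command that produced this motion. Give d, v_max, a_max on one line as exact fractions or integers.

final state: t=16, x=217/8, v=0 → d = 217/8
a_max = (7/8−0)/(1/4−0) = 7/2
max v = 7/4 over t∈[1/2,31/2] → v_max = 7/4
check: 7/4·(1/2+15) = 217/8 ✓

d=217/8 v_max=7/4 a_max=7/2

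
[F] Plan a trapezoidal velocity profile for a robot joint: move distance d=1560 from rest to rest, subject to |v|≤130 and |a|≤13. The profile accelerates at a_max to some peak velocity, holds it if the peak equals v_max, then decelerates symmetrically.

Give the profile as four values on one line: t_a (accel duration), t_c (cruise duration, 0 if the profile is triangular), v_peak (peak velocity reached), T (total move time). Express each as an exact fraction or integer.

v_max²/a_max = 130²/13 = 1300
1560 ≥ 1300 ⇒ cruise phase
t_a = 130/13 = 10; v_peak = 130
d_cruise = 1560 − 1300 = 260; t_c = 260/130 = 2
T = 2·10 + 2 = 22

t_a=10 t_c=2 v_peak=130 T=22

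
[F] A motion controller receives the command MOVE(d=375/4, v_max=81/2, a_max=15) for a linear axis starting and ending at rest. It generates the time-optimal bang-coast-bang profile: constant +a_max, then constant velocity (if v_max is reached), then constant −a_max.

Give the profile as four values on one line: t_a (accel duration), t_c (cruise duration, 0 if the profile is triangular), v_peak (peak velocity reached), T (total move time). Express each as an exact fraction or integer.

t_a=5/2 t_c=0 v_peak=75/2 T=5

(v_max)²/a_max = (81/2)²/15 = 2187/20
375/4 < 2187/20 ⇒ no cruise
v_peak = √(375/4·15) = √(5625/4) = 75/2
t_a = (75/2)/15 = 5/2; t_c = 0
T = 2·5/2 = 5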